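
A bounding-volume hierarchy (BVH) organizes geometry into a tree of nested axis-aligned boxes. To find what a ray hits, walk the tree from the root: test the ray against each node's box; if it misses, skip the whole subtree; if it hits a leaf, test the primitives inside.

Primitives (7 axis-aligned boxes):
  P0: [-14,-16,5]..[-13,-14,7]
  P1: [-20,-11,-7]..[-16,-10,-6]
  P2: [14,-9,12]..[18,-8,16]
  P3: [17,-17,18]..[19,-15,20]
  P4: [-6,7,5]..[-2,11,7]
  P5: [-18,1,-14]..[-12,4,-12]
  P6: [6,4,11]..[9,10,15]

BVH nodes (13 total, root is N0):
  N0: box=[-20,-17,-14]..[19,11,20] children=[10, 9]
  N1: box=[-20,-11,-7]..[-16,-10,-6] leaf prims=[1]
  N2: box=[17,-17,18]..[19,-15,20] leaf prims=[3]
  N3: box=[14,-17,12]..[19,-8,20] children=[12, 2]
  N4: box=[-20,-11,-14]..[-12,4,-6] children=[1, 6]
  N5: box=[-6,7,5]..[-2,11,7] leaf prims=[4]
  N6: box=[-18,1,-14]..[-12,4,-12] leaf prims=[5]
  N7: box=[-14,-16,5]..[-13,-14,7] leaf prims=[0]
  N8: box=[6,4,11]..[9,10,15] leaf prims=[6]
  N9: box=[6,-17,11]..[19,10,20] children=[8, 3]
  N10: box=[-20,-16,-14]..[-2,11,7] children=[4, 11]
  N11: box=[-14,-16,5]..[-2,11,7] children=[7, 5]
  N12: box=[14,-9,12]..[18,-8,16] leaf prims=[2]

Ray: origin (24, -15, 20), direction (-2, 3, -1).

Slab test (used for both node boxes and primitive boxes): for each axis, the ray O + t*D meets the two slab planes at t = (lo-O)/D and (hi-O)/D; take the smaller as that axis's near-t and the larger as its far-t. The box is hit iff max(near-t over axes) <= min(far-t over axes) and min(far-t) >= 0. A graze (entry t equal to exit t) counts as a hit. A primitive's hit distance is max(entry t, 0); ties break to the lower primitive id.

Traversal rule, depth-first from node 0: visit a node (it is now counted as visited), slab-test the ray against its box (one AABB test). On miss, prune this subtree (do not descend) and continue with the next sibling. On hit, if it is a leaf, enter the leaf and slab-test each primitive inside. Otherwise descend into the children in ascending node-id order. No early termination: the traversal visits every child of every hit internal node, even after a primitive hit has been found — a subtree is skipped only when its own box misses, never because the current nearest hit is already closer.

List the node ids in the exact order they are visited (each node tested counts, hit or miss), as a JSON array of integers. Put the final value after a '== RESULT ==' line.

Trace the traversal:
N0 x:[5/2,22] y:[-2/3,26/3] z:[0,34] -> hit [5/2,26/3], descend [9, 10]
  N9 x:[5/2,9] y:[-2/3,25/3] z:[0,9] -> hit [5/2,25/3], descend [3, 8]
    N3 x:[5/2,5] y:[-2/3,7/3] z:[0,8] -> miss, prune
    N8 x:[15/2,9] y:[19/3,25/3] z:[5,9] -> hit [15/2,25/3] leaf, test {P6@t=15/2}
  N10 x:[13,22] y:[-1/3,26/3] z:[13,34] -> miss, prune

order=[0, 9, 3, 8, 10]  |boxes|=5  |leaves|=1  hit=P6

== RESULT ==
[0, 9, 3, 8, 10]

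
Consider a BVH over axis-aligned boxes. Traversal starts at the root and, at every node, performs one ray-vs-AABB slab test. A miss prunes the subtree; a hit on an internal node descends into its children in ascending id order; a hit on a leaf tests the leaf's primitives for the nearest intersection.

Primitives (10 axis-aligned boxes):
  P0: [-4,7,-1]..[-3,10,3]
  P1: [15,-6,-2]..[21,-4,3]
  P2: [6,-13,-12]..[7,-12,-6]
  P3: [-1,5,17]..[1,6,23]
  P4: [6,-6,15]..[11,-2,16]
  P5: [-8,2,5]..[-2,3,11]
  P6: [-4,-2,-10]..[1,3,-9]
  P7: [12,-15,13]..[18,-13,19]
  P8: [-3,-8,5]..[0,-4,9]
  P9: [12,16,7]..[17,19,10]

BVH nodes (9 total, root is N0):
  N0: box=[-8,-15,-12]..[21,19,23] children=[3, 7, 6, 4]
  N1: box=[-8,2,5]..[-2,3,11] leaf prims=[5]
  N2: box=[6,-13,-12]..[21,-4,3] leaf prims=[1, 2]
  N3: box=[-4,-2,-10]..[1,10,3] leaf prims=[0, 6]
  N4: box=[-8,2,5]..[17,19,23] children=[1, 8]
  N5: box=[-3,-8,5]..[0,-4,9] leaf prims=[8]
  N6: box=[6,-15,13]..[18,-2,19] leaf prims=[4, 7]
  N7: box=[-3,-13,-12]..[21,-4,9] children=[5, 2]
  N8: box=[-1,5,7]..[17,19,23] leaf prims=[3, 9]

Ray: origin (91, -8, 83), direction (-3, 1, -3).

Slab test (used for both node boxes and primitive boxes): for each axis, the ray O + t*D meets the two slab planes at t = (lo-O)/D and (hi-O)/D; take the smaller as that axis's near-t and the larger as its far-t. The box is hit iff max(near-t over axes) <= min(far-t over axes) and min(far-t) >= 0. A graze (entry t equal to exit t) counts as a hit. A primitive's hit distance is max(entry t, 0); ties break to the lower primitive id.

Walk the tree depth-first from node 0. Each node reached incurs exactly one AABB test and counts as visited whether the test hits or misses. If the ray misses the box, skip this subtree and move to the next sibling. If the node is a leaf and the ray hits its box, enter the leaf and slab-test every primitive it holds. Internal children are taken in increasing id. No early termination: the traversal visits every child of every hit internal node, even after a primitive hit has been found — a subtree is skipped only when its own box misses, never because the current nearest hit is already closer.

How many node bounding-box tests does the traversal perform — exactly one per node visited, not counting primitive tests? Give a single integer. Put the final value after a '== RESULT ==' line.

Traverse from the root:
N0 x:[70/3,33] y:[-7,27] z:[20,95/3] -> hit [70/3,27], descend [3, 4, 6, 7]
  N3 x:[30,95/3] y:[6,18] z:[80/3,31] -> miss, prune
  N4 x:[74/3,33] y:[10,27] z:[20,26] -> hit [74/3,26], descend [1, 8]
    N1 x:[31,33] y:[10,11] z:[24,26] -> miss, prune
    N8 x:[74/3,92/3] y:[13,27] z:[20,76/3] -> hit [74/3,76/3] leaf, test {P3(miss), P9@t=74/3}
  N6 x:[73/3,85/3] y:[-7,6] z:[64/3,70/3] -> miss, prune
  N7 x:[70/3,94/3] y:[-5,4] z:[74/3,95/3] -> miss, prune

Summary -> nodes [0, 3, 4, 1, 8, 6, 7]; box-tests=7; leaf-entries=1; first=P9

== RESULT ==
7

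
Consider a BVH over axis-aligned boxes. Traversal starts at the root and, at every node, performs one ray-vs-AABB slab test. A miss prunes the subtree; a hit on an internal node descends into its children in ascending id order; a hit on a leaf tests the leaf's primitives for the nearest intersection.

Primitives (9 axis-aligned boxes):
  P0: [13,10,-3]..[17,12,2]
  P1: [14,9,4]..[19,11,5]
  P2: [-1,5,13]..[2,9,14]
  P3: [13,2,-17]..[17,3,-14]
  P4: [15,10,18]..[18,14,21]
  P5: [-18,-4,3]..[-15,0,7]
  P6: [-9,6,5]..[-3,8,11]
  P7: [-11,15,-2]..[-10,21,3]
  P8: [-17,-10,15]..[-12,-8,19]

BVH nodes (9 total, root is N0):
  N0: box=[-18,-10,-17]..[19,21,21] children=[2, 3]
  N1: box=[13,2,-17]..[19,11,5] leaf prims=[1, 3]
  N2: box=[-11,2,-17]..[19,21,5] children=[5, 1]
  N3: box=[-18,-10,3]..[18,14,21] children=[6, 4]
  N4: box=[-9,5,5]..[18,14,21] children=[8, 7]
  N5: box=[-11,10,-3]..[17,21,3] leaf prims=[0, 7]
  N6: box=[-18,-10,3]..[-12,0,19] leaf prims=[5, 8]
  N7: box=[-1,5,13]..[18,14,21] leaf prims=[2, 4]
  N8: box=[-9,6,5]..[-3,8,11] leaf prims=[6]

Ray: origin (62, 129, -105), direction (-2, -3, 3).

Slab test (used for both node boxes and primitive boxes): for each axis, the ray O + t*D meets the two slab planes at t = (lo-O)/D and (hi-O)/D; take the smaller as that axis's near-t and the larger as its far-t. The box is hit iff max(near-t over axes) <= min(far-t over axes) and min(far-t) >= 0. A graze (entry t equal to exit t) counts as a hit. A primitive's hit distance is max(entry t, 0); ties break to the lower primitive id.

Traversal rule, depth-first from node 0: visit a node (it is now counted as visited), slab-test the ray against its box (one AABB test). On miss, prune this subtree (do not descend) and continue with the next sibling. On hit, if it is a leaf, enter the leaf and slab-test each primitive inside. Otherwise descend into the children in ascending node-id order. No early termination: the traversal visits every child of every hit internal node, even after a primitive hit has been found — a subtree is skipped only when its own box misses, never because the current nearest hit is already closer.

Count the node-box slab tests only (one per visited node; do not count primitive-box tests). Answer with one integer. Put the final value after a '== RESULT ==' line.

Traverse from the root:
N0 x:[43/2,40] y:[36,139/3] z:[88/3,42] -> hit [36,40], descend [2, 3]
  N2 x:[43/2,73/2] y:[36,127/3] z:[88/3,110/3] -> hit [36,73/2], descend [1, 5]
    N1 x:[43/2,49/2] y:[118/3,127/3] z:[88/3,110/3] -> miss, prune
    N5 x:[45/2,73/2] y:[36,119/3] z:[34,36] -> hit [36,36] leaf, test {P0(miss), P7@t=36}
  N3 x:[22,40] y:[115/3,139/3] z:[36,42] -> hit [115/3,40], descend [4, 6]
    N4 x:[22,71/2] y:[115/3,124/3] z:[110/3,42] -> miss, prune
    N6 x:[37,40] y:[43,139/3] z:[36,124/3] -> miss, prune

7 AABB tests over nodes [0, 2, 1, 5, 3, 4, 6]; 1 leaf entered; closest P7.

== RESULT ==
7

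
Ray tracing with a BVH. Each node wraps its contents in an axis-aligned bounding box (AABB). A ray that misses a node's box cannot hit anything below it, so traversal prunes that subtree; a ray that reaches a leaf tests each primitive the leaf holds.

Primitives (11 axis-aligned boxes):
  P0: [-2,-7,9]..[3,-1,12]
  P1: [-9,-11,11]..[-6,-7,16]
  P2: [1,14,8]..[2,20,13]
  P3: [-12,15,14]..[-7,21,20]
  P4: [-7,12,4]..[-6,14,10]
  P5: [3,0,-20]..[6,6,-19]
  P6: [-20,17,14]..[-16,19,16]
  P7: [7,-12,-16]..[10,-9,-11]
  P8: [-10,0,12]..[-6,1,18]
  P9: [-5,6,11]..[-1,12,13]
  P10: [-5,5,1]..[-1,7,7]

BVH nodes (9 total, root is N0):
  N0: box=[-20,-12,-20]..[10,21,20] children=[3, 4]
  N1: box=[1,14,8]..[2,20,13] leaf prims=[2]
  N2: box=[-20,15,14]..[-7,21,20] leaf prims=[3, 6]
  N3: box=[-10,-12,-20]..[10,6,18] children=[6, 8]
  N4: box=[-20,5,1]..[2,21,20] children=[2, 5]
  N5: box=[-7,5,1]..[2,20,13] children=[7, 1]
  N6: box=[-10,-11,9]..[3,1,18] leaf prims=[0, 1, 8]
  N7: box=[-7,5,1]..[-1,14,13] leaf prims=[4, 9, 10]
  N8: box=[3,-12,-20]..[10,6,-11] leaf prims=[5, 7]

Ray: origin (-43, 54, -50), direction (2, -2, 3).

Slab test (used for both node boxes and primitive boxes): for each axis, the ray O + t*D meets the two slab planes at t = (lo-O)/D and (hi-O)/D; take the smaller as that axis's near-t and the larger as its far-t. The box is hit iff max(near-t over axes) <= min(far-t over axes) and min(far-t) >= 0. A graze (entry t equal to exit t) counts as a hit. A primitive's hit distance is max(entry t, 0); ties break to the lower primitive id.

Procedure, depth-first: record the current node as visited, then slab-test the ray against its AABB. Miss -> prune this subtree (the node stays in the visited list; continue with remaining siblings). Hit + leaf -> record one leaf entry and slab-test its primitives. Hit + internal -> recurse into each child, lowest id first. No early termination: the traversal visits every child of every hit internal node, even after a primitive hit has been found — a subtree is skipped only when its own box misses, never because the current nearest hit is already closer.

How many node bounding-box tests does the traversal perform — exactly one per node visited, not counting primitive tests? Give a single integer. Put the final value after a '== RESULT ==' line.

Trace the traversal:
N0 x:[23/2,53/2] y:[33/2,33] z:[10,70/3] -> hit [33/2,70/3], descend [3, 4]
  N3 x:[33/2,53/2] y:[24,33] z:[10,68/3] -> miss, prune
  N4 x:[23/2,45/2] y:[33/2,49/2] z:[17,70/3] -> hit [17,45/2], descend [2, 5]
    N2 x:[23/2,18] y:[33/2,39/2] z:[64/3,70/3] -> miss, prune
    N5 x:[18,45/2] y:[17,49/2] z:[17,21] -> hit [18,21], descend [1, 7]
      N1 x:[22,45/2] y:[17,20] z:[58/3,21] -> miss, prune
      N7 x:[18,21] y:[20,49/2] z:[17,21] -> hit [20,21] leaf, test {P4(miss), P9@t=21, P10(miss)}

7 AABB tests over nodes [0, 3, 4, 2, 5, 1, 7]; 1 leaf entered; closest P9.

== RESULT ==
7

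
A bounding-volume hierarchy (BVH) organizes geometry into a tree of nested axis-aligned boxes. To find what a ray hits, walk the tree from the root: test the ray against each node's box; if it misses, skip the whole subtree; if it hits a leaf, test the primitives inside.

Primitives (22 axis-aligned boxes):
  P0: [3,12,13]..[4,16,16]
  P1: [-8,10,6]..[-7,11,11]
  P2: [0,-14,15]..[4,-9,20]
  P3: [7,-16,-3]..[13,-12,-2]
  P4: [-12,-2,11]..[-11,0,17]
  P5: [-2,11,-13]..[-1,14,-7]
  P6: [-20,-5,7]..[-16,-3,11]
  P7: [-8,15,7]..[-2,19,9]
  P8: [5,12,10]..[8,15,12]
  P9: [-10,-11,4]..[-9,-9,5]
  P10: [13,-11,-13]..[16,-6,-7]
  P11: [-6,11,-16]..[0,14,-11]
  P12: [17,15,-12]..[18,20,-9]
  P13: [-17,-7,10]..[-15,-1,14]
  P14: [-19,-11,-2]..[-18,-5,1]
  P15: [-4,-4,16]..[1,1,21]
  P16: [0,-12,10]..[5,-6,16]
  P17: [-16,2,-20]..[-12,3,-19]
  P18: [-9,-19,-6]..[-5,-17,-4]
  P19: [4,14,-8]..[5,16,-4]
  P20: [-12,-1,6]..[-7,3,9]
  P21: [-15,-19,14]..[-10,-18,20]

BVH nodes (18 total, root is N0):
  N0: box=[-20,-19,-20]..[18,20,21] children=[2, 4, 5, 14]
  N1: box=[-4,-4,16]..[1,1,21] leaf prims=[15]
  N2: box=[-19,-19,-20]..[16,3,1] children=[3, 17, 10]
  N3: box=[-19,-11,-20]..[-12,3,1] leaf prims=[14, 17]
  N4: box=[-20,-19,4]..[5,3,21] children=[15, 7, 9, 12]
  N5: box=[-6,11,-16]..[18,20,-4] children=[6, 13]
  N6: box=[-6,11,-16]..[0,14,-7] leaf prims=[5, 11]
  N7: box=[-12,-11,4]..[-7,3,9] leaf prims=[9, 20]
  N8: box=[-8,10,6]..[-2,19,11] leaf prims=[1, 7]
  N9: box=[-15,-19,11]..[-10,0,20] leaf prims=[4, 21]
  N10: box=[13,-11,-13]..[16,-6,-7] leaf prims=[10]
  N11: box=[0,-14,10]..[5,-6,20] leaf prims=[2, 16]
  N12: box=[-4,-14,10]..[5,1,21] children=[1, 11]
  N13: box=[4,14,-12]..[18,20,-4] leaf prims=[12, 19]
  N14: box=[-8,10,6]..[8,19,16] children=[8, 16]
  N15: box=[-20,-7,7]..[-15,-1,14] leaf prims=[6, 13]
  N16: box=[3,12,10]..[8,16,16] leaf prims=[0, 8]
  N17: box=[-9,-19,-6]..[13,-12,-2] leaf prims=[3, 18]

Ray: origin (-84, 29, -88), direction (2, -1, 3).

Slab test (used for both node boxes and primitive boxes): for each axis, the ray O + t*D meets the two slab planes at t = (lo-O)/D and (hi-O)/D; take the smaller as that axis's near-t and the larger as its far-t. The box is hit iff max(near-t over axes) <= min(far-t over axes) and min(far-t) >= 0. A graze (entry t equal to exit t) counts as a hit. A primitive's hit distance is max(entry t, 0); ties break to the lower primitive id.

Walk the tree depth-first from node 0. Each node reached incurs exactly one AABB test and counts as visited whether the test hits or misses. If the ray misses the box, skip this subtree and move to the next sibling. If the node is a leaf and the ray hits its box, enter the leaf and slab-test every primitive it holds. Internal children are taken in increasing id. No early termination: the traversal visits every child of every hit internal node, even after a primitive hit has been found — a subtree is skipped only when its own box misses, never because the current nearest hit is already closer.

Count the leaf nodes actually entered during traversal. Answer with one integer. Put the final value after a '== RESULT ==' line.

Trace the traversal:
N0 x:[32,51] y:[9,48] z:[68/3,109/3] -> hit [32,109/3], descend [2, 4, 5, 14]
  N2 x:[65/2,50] y:[26,48] z:[68/3,89/3] -> miss, prune
  N4 x:[32,89/2] y:[26,48] z:[92/3,109/3] -> hit [32,109/3], descend [7, 9, 12, 15]
    N7 x:[36,77/2] y:[26,40] z:[92/3,97/3] -> miss, prune
    N9 x:[69/2,37] y:[29,48] z:[33,36] -> hit [69/2,36] leaf, test {P4(miss), P21(miss)}
    N12 x:[40,89/2] y:[28,43] z:[98/3,109/3] -> miss, prune
    N15 x:[32,69/2] y:[30,36] z:[95/3,34] -> hit [32,34] leaf, test {P6@t=32, P13@t=67/2}
  N5 x:[39,51] y:[9,18] z:[24,28] -> miss, prune
  N14 x:[38,46] y:[10,19] z:[94/3,104/3] -> miss, prune

Visited [0, 2, 4, 7, 9, 12, 15, 5, 14]. Tests: 9 box, 2 leaf. Nearest: P6.

== RESULT ==
2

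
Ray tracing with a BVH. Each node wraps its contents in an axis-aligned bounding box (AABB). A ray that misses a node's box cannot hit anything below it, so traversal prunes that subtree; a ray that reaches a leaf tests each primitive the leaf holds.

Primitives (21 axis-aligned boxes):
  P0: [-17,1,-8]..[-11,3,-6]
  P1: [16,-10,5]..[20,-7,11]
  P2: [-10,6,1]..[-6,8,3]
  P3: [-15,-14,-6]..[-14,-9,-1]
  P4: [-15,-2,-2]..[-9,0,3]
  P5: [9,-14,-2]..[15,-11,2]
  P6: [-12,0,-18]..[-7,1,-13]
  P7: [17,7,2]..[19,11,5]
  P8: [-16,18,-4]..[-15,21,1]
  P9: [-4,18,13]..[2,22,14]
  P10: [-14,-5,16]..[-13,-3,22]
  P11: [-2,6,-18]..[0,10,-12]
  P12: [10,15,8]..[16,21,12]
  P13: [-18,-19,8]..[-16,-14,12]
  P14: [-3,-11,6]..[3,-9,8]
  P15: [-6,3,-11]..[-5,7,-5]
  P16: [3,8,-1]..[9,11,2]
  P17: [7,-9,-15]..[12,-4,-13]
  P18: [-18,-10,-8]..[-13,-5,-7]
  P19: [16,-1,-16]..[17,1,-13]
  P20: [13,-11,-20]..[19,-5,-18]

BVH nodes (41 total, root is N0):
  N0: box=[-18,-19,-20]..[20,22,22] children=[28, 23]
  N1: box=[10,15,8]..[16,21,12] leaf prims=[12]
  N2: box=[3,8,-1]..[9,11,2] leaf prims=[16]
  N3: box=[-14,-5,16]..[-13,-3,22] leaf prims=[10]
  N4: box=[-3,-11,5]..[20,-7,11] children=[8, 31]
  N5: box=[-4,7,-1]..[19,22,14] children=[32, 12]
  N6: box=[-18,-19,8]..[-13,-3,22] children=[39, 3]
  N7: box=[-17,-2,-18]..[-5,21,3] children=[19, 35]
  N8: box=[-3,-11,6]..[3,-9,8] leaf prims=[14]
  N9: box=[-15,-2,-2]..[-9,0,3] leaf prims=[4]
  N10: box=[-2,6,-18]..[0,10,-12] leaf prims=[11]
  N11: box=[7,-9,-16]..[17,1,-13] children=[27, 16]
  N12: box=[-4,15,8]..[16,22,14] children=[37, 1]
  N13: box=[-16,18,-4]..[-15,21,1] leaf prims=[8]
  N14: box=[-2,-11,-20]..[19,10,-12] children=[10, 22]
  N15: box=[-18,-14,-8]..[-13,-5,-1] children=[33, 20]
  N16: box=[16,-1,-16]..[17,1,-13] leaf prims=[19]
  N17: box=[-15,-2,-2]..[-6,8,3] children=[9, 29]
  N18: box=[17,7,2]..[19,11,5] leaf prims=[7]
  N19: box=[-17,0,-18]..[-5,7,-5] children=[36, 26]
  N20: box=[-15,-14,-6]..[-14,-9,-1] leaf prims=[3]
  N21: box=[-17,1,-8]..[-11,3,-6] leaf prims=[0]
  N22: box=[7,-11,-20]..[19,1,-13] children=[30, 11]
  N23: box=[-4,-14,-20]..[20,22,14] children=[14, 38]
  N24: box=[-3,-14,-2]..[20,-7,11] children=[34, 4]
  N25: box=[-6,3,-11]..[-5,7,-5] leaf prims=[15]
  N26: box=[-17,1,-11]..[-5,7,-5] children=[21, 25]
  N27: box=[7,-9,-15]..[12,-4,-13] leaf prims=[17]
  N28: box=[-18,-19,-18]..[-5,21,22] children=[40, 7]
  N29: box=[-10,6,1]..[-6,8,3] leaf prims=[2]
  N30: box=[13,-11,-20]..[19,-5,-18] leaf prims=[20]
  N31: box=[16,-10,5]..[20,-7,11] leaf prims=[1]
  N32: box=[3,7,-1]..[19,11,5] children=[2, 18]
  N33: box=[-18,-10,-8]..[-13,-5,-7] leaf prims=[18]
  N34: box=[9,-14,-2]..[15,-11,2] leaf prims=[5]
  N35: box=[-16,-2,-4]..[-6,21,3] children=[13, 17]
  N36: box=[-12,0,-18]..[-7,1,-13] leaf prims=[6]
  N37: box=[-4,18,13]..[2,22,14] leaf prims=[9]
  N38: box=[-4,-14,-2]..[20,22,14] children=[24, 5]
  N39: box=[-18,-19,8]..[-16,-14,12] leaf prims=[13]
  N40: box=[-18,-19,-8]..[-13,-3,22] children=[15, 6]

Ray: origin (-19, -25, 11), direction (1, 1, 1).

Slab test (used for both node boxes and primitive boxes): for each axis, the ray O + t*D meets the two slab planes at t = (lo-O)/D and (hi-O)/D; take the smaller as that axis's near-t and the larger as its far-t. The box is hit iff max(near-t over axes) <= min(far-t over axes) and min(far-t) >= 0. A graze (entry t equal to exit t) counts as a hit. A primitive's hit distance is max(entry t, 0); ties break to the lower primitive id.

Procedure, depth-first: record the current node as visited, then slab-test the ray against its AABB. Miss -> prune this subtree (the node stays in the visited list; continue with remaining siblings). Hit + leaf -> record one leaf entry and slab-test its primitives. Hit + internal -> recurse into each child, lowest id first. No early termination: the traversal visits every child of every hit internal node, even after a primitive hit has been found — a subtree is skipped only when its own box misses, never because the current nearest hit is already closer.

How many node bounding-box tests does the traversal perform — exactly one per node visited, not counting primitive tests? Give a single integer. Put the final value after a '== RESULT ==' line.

Traverse from the root:
N0 x:[1,39] y:[6,47] z:[-31,11] -> hit [6,11], descend [23, 28]
  N23 x:[15,39] y:[11,47] z:[-31,3] -> miss, prune
  N28 x:[1,14] y:[6,46] z:[-29,11] -> hit [6,11], descend [7, 40]
    N7 x:[2,14] y:[23,46] z:[-29,-8] -> miss, prune
    N40 x:[1,6] y:[6,22] z:[-19,11] -> hit [6,6], descend [6, 15]
      N6 x:[1,6] y:[6,22] z:[-3,11] -> hit [6,6], descend [3, 39]
        N3 x:[5,6] y:[20,22] z:[5,11] -> miss, prune
        N39 x:[1,3] y:[6,11] z:[-3,1] -> miss, prune
      N15 x:[1,6] y:[11,20] z:[-19,-12] -> miss, prune

order=[0, 23, 28, 7, 40, 6, 3, 39, 15]  |boxes|=9  |leaves|=0  hit=miss

== RESULT ==
9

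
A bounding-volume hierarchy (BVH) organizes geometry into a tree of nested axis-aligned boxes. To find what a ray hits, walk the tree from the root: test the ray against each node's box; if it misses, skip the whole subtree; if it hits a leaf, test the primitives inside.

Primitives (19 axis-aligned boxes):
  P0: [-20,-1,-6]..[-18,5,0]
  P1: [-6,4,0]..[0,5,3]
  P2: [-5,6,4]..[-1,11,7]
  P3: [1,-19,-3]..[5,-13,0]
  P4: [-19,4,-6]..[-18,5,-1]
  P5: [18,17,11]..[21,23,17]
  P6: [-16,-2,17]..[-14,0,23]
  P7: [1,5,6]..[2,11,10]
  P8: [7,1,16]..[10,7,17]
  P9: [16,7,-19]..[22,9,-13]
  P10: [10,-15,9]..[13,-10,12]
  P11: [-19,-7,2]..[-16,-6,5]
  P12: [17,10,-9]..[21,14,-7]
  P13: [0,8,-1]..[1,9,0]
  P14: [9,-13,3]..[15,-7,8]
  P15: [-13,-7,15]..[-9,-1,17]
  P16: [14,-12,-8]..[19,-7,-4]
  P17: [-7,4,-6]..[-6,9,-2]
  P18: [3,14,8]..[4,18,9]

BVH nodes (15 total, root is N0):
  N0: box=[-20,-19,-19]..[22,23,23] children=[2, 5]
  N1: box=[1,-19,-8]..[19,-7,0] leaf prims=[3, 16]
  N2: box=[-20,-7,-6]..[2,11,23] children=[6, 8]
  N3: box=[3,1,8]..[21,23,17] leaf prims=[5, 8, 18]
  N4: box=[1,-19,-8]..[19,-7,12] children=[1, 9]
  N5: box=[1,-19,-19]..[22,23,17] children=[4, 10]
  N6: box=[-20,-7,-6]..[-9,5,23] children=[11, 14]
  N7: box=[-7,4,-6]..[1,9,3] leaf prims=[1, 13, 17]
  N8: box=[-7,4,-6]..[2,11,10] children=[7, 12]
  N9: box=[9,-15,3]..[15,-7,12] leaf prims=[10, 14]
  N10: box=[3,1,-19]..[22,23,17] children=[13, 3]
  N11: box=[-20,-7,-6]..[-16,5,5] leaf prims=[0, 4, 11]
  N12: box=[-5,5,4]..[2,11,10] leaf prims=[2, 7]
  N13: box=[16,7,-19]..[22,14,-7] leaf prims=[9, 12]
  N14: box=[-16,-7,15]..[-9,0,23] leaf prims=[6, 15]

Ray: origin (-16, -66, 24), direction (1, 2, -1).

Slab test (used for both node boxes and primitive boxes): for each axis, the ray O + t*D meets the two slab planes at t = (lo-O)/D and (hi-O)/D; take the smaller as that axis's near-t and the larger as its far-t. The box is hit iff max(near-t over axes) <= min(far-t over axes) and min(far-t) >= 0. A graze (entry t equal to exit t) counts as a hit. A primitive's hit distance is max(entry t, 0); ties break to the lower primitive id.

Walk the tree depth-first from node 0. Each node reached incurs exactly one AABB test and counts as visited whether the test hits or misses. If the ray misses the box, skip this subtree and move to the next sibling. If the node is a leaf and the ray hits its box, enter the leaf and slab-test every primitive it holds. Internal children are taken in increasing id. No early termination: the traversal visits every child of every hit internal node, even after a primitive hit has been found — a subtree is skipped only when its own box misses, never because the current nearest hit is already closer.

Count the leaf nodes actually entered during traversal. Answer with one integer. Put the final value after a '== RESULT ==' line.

Traverse from the root:
N0 x:[-4,38] y:[47/2,89/2] z:[1,43] -> hit [47/2,38], descend [2, 5]
  N2 x:[-4,18] y:[59/2,77/2] z:[1,30] -> miss, prune
  N5 x:[17,38] y:[47/2,89/2] z:[7,43] -> hit [47/2,38], descend [4, 10]
    N4 x:[17,35] y:[47/2,59/2] z:[12,32] -> hit [47/2,59/2], descend [1, 9]
      N1 x:[17,35] y:[47/2,59/2] z:[24,32] -> hit [24,59/2] leaf, test {P3(miss), P16(miss)}
      N9 x:[25,31] y:[51/2,59/2] z:[12,21] -> miss, prune
    N10 x:[19,38] y:[67/2,89/2] z:[7,43] -> hit [67/2,38], descend [3, 13]
      N3 x:[19,37] y:[67/2,89/2] z:[7,16] -> miss, prune
      N13 x:[32,38] y:[73/2,40] z:[31,43] -> hit [73/2,38] leaf, test {P9@t=37, P12(miss)}

Visited [0, 2, 5, 4, 1, 9, 10, 3, 13]. Tests: 9 box, 2 leaf. Nearest: P9.

== RESULT ==
2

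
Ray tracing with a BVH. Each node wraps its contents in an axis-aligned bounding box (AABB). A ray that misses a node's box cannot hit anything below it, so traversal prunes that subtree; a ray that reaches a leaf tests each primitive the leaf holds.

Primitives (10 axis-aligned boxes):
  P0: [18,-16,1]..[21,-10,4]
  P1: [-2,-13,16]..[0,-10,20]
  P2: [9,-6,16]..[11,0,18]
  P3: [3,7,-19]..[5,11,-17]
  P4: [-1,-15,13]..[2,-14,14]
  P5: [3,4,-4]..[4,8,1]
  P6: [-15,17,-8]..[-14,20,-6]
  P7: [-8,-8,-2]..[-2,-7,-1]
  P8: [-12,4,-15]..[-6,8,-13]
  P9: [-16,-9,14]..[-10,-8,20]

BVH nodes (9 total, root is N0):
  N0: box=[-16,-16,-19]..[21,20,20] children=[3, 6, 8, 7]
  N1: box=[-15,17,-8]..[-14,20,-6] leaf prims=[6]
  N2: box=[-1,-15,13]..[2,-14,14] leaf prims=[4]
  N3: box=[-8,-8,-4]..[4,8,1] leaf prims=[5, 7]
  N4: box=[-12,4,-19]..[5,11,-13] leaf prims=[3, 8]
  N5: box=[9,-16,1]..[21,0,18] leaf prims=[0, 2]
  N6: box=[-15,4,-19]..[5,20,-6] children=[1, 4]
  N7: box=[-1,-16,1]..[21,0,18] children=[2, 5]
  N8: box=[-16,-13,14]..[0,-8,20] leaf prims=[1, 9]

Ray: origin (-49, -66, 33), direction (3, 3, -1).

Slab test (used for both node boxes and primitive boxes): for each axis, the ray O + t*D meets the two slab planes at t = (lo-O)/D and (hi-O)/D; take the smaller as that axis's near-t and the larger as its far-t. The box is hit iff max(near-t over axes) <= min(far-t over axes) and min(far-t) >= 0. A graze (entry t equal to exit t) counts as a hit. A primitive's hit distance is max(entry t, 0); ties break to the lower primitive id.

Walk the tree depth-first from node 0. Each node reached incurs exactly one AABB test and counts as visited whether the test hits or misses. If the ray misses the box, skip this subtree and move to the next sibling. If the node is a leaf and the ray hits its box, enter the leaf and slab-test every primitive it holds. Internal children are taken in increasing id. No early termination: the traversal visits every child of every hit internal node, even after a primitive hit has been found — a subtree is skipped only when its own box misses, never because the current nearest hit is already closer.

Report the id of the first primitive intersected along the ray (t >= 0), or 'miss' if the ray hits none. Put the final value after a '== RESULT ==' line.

Traverse from the root:
N0 x:[11,70/3] y:[50/3,86/3] z:[13,52] -> hit [50/3,70/3], descend [3, 6, 7, 8]
  N3 x:[41/3,53/3] y:[58/3,74/3] z:[32,37] -> miss, prune
  N6 x:[34/3,18] y:[70/3,86/3] z:[39,52] -> miss, prune
  N7 x:[16,70/3] y:[50/3,22] z:[15,32] -> hit [50/3,22], descend [2, 5]
    N2 x:[16,17] y:[17,52/3] z:[19,20] -> miss, prune
    N5 x:[58/3,70/3] y:[50/3,22] z:[15,32] -> hit [58/3,22] leaf, test {P0(miss), P2(miss)}
  N8 x:[11,49/3] y:[53/3,58/3] z:[13,19] -> miss, prune

order=[0, 3, 6, 7, 2, 5, 8]  |boxes|=7  |leaves|=1  hit=miss

== RESULT ==
miss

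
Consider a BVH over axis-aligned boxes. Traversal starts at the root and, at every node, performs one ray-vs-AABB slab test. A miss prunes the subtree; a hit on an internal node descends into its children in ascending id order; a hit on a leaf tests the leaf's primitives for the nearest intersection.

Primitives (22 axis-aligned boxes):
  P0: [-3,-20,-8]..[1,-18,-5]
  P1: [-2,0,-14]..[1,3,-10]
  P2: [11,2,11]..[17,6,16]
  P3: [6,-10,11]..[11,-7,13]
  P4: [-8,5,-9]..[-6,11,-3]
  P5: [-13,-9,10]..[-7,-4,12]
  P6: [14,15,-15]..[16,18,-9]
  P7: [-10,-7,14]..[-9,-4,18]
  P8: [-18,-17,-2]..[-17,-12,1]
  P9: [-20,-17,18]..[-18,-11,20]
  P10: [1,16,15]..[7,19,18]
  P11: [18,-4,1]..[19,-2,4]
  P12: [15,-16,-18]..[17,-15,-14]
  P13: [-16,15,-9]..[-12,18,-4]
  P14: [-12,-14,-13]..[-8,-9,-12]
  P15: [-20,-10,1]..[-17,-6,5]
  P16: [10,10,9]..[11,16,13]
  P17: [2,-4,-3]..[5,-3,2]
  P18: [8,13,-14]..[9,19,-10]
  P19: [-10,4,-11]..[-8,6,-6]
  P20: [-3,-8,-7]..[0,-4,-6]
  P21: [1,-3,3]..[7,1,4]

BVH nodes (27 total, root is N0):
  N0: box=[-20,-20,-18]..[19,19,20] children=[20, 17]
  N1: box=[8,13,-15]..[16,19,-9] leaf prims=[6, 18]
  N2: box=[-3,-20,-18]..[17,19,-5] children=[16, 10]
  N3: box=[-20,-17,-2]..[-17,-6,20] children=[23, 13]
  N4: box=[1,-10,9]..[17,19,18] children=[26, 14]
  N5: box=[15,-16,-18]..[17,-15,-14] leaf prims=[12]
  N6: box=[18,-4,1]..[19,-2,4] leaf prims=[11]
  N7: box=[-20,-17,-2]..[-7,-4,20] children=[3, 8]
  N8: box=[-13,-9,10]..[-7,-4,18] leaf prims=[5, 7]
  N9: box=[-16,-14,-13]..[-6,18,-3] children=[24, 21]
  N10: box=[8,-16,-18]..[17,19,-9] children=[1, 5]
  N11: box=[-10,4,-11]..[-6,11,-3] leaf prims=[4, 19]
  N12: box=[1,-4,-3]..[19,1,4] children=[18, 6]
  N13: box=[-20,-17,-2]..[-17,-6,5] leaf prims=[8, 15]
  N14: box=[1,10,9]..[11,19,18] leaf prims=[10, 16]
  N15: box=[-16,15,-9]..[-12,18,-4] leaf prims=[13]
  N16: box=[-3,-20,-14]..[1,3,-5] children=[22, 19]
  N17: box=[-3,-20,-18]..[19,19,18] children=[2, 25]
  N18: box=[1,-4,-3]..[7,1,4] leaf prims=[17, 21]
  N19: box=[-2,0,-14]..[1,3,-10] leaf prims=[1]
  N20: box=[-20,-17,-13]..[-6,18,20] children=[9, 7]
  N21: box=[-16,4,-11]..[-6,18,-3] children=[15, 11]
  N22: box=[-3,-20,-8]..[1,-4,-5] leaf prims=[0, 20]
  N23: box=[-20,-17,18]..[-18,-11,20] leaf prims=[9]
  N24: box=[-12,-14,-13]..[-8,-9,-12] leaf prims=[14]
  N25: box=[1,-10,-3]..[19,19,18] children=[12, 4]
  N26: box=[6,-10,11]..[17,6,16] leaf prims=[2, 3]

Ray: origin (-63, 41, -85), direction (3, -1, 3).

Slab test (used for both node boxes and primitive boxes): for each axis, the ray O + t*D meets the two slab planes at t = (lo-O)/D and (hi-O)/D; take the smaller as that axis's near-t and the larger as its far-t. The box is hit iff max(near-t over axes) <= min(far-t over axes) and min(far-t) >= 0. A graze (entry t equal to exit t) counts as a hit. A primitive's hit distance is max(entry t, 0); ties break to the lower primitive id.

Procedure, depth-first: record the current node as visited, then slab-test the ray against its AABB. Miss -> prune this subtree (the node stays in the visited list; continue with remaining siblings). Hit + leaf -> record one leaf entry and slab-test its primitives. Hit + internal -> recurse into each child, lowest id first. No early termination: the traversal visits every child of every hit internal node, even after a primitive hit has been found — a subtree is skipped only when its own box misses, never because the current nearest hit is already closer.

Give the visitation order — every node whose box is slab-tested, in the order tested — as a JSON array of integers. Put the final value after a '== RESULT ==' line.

Traverse from the root:
N0 x:[43/3,82/3] y:[22,61] z:[67/3,35] -> hit [67/3,82/3], descend [17, 20]
  N17 x:[20,82/3] y:[22,61] z:[67/3,103/3] -> hit [67/3,82/3], descend [2, 25]
    N2 x:[20,80/3] y:[22,61] z:[67/3,80/3] -> hit [67/3,80/3], descend [10, 16]
      N10 x:[71/3,80/3] y:[22,57] z:[67/3,76/3] -> hit [71/3,76/3], descend [1, 5]
        N1 x:[71/3,79/3] y:[22,28] z:[70/3,76/3] -> hit [71/3,76/3] leaf, test {P6(miss), P18@t=71/3}
        N5 x:[26,80/3] y:[56,57] z:[67/3,71/3] -> miss, prune
      N16 x:[20,64/3] y:[38,61] z:[71/3,80/3] -> miss, prune
    N25 x:[64/3,82/3] y:[22,51] z:[82/3,103/3] -> hit [82/3,82/3], descend [4, 12]
      N4 x:[64/3,80/3] y:[22,51] z:[94/3,103/3] -> miss, prune
      N12 x:[64/3,82/3] y:[40,45] z:[82/3,89/3] -> miss, prune
  N20 x:[43/3,19] y:[23,58] z:[24,35] -> miss, prune

Visited [0, 17, 2, 10, 1, 5, 16, 25, 4, 12, 20]. Tests: 11 box, 1 leaf. Nearest: P18.

== RESULT ==
[0, 17, 2, 10, 1, 5, 16, 25, 4, 12, 20]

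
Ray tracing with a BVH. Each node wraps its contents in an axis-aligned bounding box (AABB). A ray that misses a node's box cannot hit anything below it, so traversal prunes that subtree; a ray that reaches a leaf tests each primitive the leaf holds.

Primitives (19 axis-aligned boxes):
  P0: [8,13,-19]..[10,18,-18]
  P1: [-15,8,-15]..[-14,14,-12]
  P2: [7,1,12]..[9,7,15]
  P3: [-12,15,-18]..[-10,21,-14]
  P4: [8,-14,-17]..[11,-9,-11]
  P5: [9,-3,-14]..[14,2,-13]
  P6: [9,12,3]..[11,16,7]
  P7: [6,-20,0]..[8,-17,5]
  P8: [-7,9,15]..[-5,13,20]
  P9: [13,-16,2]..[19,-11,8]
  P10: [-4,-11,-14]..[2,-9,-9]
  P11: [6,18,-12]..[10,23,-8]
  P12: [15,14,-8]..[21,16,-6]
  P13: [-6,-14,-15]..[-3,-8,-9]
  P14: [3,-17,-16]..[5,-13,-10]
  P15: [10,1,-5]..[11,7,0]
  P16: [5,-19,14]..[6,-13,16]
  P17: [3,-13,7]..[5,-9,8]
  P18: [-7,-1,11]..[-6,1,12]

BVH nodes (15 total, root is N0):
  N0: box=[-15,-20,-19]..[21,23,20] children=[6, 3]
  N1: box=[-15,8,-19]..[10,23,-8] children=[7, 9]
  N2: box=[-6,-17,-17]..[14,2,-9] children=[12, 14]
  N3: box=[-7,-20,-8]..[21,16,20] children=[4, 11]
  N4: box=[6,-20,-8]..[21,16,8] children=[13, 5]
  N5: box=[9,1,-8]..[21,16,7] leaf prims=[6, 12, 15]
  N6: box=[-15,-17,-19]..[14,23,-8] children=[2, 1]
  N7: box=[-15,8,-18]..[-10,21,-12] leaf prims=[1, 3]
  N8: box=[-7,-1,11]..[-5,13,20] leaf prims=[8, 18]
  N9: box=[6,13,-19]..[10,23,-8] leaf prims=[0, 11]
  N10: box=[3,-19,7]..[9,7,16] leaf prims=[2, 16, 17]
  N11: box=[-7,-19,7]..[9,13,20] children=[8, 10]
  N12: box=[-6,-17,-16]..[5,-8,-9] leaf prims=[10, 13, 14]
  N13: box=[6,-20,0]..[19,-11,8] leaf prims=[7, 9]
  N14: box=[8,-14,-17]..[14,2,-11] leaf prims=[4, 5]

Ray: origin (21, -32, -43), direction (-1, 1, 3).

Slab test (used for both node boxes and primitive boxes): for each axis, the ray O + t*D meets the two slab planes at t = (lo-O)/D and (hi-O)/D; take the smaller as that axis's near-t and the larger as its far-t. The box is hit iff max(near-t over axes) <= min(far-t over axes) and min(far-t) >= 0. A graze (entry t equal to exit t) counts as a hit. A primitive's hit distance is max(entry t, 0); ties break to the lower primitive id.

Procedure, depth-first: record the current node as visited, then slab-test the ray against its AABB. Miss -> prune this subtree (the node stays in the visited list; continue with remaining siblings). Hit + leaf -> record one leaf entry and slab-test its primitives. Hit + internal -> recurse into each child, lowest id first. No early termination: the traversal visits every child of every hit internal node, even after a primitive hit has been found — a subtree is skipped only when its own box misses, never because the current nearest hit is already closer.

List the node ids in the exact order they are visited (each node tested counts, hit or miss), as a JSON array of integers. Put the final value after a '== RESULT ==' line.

Traverse from the root:
N0 x:[0,36] y:[12,55] z:[8,21] -> hit [12,21], descend [3, 6]
  N3 x:[0,28] y:[12,48] z:[35/3,21] -> hit [12,21], descend [4, 11]
    N4 x:[0,15] y:[12,48] z:[35/3,17] -> hit [12,15], descend [5, 13]
      N5 x:[0,12] y:[33,48] z:[35/3,50/3] -> miss, prune
      N13 x:[2,15] y:[12,21] z:[43/3,17] -> hit [43/3,15] leaf, test {P7@t=43/3, P9(miss)}
    N11 x:[12,28] y:[13,45] z:[50/3,21] -> hit [50/3,21], descend [8, 10]
      N8 x:[26,28] y:[31,45] z:[18,21] -> miss, prune
      N10 x:[12,18] y:[13,39] z:[50/3,59/3] -> hit [50/3,18] leaf, test {P2(miss), P16(miss), P17(miss)}
  N6 x:[7,36] y:[15,55] z:[8,35/3] -> miss, prune

Visited [0, 3, 4, 5, 13, 11, 8, 10, 6]. Tests: 9 box, 2 leaf. Nearest: P7.

== RESULT ==
[0, 3, 4, 5, 13, 11, 8, 10, 6]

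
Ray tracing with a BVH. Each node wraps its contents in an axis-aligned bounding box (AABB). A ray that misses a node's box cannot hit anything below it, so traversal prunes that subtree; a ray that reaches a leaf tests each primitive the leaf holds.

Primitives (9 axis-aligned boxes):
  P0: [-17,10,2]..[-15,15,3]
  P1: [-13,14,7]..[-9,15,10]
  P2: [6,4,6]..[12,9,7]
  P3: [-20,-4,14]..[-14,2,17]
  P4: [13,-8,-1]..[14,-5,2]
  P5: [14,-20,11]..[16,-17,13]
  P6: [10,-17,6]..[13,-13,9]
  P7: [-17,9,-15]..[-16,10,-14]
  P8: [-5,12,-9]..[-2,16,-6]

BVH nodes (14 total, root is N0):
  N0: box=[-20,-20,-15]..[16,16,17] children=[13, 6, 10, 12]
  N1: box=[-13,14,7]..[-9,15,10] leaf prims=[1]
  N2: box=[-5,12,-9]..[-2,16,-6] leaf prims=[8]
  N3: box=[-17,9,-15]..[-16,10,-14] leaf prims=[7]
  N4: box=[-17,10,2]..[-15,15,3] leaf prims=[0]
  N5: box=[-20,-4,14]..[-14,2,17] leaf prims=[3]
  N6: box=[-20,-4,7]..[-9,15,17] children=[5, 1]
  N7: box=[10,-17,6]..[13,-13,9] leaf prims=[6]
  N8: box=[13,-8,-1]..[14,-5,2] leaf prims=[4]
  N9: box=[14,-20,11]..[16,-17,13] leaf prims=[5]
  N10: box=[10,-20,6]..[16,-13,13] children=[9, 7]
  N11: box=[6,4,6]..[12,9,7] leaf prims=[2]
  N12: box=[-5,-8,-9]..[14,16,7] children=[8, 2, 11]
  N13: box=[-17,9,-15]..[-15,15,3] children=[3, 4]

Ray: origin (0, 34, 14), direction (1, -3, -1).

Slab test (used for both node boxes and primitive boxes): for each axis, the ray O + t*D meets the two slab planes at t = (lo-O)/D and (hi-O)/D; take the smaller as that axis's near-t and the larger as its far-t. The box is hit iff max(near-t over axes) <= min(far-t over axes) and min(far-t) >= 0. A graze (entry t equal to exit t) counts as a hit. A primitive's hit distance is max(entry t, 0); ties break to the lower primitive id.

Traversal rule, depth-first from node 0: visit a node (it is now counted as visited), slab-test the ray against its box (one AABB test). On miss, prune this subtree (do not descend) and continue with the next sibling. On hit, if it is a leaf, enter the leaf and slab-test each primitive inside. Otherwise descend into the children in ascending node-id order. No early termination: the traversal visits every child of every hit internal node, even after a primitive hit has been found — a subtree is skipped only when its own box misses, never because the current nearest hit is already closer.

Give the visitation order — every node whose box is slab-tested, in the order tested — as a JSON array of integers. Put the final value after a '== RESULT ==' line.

Traverse from the root:
N0 x:[-20,16] y:[6,18] z:[-3,29] -> hit [6,16], descend [6, 10, 12, 13]
  N6 x:[-20,-9] y:[19/3,38/3] z:[-3,7] -> miss, prune
  N10 x:[10,16] y:[47/3,18] z:[1,8] -> miss, prune
  N12 x:[-5,14] y:[6,14] z:[7,23] -> hit [7,14], descend [2, 8, 11]
    N2 x:[-5,-2] y:[6,22/3] z:[20,23] -> miss, prune
    N8 x:[13,14] y:[13,14] z:[12,15] -> hit [13,14] leaf, test {P4@t=13}
    N11 x:[6,12] y:[25/3,10] z:[7,8] -> miss, prune
  N13 x:[-17,-15] y:[19/3,25/3] z:[11,29] -> miss, prune

8 AABB tests over nodes [0, 6, 10, 12, 2, 8, 11, 13]; 1 leaf entered; closest P4.

== RESULT ==
[0, 6, 10, 12, 2, 8, 11, 13]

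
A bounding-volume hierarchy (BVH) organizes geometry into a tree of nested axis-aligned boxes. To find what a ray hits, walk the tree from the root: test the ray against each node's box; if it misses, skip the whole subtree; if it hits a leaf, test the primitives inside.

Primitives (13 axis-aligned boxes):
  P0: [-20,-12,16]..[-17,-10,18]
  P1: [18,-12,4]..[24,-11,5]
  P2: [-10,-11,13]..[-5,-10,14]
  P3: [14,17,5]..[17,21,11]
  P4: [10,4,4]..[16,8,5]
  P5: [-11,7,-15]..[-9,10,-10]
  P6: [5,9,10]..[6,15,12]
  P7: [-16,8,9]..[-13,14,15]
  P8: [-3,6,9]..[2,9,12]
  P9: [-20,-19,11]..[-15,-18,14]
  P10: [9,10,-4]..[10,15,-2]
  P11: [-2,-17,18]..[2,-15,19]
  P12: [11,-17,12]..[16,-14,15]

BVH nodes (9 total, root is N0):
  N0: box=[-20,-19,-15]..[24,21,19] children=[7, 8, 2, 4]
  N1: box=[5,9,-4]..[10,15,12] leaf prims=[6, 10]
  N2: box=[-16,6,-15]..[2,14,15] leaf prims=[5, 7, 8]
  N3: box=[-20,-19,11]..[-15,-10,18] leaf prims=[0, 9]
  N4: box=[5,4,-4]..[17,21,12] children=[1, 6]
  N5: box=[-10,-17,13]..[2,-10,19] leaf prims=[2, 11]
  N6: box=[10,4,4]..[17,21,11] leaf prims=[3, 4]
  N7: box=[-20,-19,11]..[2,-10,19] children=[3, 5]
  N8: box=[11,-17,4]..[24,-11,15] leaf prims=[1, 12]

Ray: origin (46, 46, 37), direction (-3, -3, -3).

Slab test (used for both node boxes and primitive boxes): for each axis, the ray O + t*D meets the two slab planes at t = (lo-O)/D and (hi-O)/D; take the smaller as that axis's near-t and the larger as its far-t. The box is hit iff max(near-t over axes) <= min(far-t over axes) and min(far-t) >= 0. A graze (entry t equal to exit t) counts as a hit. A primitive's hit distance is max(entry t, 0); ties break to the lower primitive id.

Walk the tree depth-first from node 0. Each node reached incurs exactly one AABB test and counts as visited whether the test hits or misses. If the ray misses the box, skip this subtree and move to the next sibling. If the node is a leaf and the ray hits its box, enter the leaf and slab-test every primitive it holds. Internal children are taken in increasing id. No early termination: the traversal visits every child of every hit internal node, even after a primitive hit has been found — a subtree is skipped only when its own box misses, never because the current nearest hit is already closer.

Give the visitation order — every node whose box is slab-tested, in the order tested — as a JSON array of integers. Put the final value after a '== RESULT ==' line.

Trace the traversal:
N0 x:[22/3,22] y:[25/3,65/3] z:[6,52/3] -> hit [25/3,52/3], descend [2, 4, 7, 8]
  N2 x:[44/3,62/3] y:[32/3,40/3] z:[22/3,52/3] -> miss, prune
  N4 x:[29/3,41/3] y:[25/3,14] z:[25/3,41/3] -> hit [29/3,41/3], descend [1, 6]
    N1 x:[12,41/3] y:[31/3,37/3] z:[25/3,41/3] -> hit [12,37/3] leaf, test {P6(miss), P10(miss)}
    N6 x:[29/3,12] y:[25/3,14] z:[26/3,11] -> hit [29/3,11] leaf, test {P3@t=29/3, P4(miss)}
  N7 x:[44/3,22] y:[56/3,65/3] z:[6,26/3] -> miss, prune
  N8 x:[22/3,35/3] y:[19,21] z:[22/3,11] -> miss, prune

order=[0, 2, 4, 1, 6, 7, 8]  |boxes|=7  |leaves|=2  hit=P3

== RESULT ==
[0, 2, 4, 1, 6, 7, 8]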